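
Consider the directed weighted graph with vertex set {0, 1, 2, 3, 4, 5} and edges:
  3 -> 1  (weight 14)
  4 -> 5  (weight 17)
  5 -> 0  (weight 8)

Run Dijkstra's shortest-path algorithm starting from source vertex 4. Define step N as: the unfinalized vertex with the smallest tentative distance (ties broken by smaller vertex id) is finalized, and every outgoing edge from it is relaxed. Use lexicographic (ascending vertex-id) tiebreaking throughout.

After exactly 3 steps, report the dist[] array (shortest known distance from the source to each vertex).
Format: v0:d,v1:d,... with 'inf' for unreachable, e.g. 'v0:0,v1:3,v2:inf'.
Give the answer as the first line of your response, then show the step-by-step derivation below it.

v0:25,v1:inf,v2:inf,v3:inf,v4:0,v5:17

step 1: dist = v0:inf,v1:inf,v2:inf,v3:inf,v4:0,v5:17
step 2: dist = v0:25,v1:inf,v2:inf,v3:inf,v4:0,v5:17
step 3: dist = v0:25,v1:inf,v2:inf,v3:inf,v4:0,v5:17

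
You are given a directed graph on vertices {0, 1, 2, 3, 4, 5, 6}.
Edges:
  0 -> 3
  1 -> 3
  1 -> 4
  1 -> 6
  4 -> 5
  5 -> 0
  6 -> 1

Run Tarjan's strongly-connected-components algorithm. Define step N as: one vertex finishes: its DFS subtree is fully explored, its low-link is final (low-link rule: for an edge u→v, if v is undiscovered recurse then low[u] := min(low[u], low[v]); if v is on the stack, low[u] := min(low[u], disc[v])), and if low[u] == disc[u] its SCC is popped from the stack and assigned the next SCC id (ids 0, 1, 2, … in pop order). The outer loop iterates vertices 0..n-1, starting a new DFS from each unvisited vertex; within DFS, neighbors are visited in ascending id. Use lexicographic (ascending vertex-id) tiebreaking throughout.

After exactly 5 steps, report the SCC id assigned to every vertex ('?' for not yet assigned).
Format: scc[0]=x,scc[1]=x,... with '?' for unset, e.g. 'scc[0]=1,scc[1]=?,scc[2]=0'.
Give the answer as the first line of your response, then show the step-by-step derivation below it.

scc[0]=1,scc[1]=?,scc[2]=?,scc[3]=0,scc[4]=3,scc[5]=2,scc[6]=?

step 1: low=(low[0]=0,low[1]=?,low[2]=?,low[3]=1,low[4]=?,low[5]=?,low[6]=?); scc=(scc[0]=?,scc[1]=?,scc[2]=?,scc[3]=0,scc[4]=?,scc[5]=?,scc[6]=?)
step 2: low=(low[0]=0,low[1]=?,low[2]=?,low[3]=1,low[4]=?,low[5]=?,low[6]=?); scc=(scc[0]=1,scc[1]=?,scc[2]=?,scc[3]=0,scc[4]=?,scc[5]=?,scc[6]=?)
step 3: low=(low[0]=0,low[1]=2,low[2]=?,low[3]=1,low[4]=3,low[5]=4,low[6]=?); scc=(scc[0]=1,scc[1]=?,scc[2]=?,scc[3]=0,scc[4]=?,scc[5]=2,scc[6]=?)
step 4: low=(low[0]=0,low[1]=2,low[2]=?,low[3]=1,low[4]=3,low[5]=4,low[6]=?); scc=(scc[0]=1,scc[1]=?,scc[2]=?,scc[3]=0,scc[4]=3,scc[5]=2,scc[6]=?)
step 5: low=(low[0]=0,low[1]=2,low[2]=?,low[3]=1,low[4]=3,low[5]=4,low[6]=2); scc=(scc[0]=1,scc[1]=?,scc[2]=?,scc[3]=0,scc[4]=3,scc[5]=2,scc[6]=?)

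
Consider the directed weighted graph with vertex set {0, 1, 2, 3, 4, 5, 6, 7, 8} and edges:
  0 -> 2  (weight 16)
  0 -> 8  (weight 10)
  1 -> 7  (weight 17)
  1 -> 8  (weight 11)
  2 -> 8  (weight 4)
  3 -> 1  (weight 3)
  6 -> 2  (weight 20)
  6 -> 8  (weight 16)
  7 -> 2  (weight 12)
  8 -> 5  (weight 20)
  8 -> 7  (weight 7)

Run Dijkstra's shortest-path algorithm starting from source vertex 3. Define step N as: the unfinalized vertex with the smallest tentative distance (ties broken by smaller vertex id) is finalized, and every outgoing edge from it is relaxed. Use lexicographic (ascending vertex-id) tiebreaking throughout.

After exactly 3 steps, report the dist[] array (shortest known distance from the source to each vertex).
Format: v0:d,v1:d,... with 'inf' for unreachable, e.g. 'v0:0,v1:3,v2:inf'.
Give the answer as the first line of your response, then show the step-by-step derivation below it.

v0:inf,v1:3,v2:inf,v3:0,v4:inf,v5:34,v6:inf,v7:20,v8:14

step 1: dist = v0:inf,v1:3,v2:inf,v3:0,v4:inf,v5:inf,v6:inf,v7:inf,v8:inf
step 2: dist = v0:inf,v1:3,v2:inf,v3:0,v4:inf,v5:inf,v6:inf,v7:20,v8:14
step 3: dist = v0:inf,v1:3,v2:inf,v3:0,v4:inf,v5:34,v6:inf,v7:20,v8:14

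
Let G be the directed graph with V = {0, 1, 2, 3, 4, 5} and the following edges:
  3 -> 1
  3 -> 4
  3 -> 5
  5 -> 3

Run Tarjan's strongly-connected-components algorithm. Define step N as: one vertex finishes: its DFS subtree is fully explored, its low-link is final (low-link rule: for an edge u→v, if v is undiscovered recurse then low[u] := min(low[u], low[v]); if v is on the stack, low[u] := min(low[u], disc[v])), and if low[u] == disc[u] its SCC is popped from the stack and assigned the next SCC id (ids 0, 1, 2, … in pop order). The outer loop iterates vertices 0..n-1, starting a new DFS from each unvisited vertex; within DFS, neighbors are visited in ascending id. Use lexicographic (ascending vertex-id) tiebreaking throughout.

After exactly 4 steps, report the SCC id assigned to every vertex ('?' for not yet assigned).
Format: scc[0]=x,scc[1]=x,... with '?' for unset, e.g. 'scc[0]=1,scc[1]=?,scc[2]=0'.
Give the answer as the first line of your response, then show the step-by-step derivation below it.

scc[0]=0,scc[1]=1,scc[2]=2,scc[3]=?,scc[4]=3,scc[5]=?

step 1: low=(low[0]=0,low[1]=?,low[2]=?,low[3]=?,low[4]=?,low[5]=?); scc=(scc[0]=0,scc[1]=?,scc[2]=?,scc[3]=?,scc[4]=?,scc[5]=?)
step 2: low=(low[0]=0,low[1]=1,low[2]=?,low[3]=?,low[4]=?,low[5]=?); scc=(scc[0]=0,scc[1]=1,scc[2]=?,scc[3]=?,scc[4]=?,scc[5]=?)
step 3: low=(low[0]=0,low[1]=1,low[2]=2,low[3]=?,low[4]=?,low[5]=?); scc=(scc[0]=0,scc[1]=1,scc[2]=2,scc[3]=?,scc[4]=?,scc[5]=?)
step 4: low=(low[0]=0,low[1]=1,low[2]=2,low[3]=3,low[4]=4,low[5]=?); scc=(scc[0]=0,scc[1]=1,scc[2]=2,scc[3]=?,scc[4]=3,scc[5]=?)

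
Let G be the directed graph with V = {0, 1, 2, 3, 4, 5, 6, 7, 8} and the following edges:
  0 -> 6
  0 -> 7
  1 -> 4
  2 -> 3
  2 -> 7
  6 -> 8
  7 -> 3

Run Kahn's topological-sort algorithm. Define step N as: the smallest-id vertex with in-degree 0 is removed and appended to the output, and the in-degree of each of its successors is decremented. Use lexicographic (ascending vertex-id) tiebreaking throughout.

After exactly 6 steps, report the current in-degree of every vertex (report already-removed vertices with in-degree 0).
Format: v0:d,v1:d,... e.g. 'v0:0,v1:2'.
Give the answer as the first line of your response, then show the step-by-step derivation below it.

v0:0,v1:0,v2:0,v3:1,v4:0,v5:0,v6:0,v7:0,v8:0

step 1: output 0; order=[0]; indeg=(0,0,0,2,1,0,0,1,1)
step 2: output 1; order=[0,1]; indeg=(0,0,0,2,0,0,0,1,1)
step 3: output 2; order=[0,1,2]; indeg=(0,0,0,1,0,0,0,0,1)
step 4: output 4; order=[0,1,2,4]; indeg=(0,0,0,1,0,0,0,0,1)
step 5: output 5; order=[0,1,2,4,5]; indeg=(0,0,0,1,0,0,0,0,1)
step 6: output 6; order=[0,1,2,4,5,6]; indeg=(0,0,0,1,0,0,0,0,0)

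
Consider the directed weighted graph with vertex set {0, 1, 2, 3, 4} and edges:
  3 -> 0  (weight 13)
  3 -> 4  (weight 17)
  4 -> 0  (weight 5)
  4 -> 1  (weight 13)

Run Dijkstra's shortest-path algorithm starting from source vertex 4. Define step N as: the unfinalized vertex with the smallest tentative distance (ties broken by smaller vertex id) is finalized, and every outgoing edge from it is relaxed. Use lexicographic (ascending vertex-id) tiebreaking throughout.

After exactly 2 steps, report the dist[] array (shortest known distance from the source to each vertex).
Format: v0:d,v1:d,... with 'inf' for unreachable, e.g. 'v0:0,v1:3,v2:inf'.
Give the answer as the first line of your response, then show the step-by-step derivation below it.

v0:5,v1:13,v2:inf,v3:inf,v4:0

step 1: dist = v0:5,v1:13,v2:inf,v3:inf,v4:0
step 2: dist = v0:5,v1:13,v2:inf,v3:inf,v4:0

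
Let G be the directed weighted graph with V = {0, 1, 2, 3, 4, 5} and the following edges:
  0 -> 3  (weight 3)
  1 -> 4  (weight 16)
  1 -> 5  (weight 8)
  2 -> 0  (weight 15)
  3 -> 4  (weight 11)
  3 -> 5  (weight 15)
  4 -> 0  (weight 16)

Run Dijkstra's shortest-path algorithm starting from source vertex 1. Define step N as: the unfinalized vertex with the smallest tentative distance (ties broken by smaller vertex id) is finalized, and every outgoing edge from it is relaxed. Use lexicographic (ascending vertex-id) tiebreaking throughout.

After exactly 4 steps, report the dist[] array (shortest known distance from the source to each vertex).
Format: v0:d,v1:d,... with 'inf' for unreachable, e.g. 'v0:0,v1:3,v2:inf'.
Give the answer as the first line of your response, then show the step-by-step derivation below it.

v0:32,v1:0,v2:inf,v3:35,v4:16,v5:8

step 1: dist = v0:inf,v1:0,v2:inf,v3:inf,v4:16,v5:8
step 2: dist = v0:inf,v1:0,v2:inf,v3:inf,v4:16,v5:8
step 3: dist = v0:32,v1:0,v2:inf,v3:inf,v4:16,v5:8
step 4: dist = v0:32,v1:0,v2:inf,v3:35,v4:16,v5:8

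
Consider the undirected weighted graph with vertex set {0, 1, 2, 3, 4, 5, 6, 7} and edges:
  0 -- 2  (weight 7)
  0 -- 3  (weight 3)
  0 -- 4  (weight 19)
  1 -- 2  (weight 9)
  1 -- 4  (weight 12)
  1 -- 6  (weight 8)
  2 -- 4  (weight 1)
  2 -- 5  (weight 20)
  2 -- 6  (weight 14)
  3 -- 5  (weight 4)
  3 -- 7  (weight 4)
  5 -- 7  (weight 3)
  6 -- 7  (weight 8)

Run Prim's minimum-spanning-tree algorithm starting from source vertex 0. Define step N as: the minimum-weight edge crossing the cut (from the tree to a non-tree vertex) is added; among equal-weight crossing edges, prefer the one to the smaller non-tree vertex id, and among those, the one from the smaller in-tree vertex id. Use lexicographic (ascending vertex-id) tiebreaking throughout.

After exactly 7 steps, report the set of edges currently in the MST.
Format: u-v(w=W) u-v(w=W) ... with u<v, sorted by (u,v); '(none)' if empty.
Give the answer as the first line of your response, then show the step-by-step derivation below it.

0-2(w=7) 0-3(w=3) 1-6(w=8) 2-4(w=1) 3-5(w=4) 5-7(w=3) 6-7(w=8)

step 1: add edge 0-3 (w=3); MST = {0-3(w=3)}
step 2: add edge 3-5 (w=4); MST = {0-3(w=3) 3-5(w=4)}
step 3: add edge 5-7 (w=3); MST = {0-3(w=3) 3-5(w=4) 5-7(w=3)}
step 4: add edge 0-2 (w=7); MST = {0-2(w=7) 0-3(w=3) 3-5(w=4) 5-7(w=3)}
step 5: add edge 2-4 (w=1); MST = {0-2(w=7) 0-3(w=3) 2-4(w=1) 3-5(w=4) 5-7(w=3)}
step 6: add edge 6-7 (w=8); MST = {0-2(w=7) 0-3(w=3) 2-4(w=1) 3-5(w=4) 5-7(w=3) 6-7(w=8)}
step 7: add edge 1-6 (w=8); MST = {0-2(w=7) 0-3(w=3) 1-6(w=8) 2-4(w=1) 3-5(w=4) 5-7(w=3) 6-7(w=8)}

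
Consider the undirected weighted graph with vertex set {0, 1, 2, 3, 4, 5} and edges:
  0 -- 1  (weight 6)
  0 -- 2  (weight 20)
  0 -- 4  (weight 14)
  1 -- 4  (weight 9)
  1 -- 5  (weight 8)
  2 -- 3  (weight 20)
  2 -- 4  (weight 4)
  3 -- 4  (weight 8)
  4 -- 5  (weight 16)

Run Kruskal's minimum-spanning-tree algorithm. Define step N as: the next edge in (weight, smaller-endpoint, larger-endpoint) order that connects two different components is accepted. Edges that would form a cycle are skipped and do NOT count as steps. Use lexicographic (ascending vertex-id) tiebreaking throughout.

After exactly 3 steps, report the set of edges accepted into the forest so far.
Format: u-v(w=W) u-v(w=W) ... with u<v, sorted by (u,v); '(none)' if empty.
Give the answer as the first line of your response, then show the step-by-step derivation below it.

0-1(w=6) 1-5(w=8) 2-4(w=4)

step 1: add edge 2-4 (w=4); MST = {2-4(w=4)}
step 2: add edge 0-1 (w=6); MST = {0-1(w=6) 2-4(w=4)}
step 3: add edge 1-5 (w=8); MST = {0-1(w=6) 1-5(w=8) 2-4(w=4)}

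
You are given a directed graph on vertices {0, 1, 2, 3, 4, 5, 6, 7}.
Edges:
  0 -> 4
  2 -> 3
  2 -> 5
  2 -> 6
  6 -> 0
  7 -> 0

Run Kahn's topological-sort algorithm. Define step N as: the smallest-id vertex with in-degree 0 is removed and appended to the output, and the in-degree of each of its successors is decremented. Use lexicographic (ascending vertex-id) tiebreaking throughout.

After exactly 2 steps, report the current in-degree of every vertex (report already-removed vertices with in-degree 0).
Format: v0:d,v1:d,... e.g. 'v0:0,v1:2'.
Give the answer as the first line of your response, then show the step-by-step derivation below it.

v0:2,v1:0,v2:0,v3:0,v4:1,v5:0,v6:0,v7:0

step 1: output 1; order=[1]; indeg=(2,0,0,1,1,1,1,0)
step 2: output 2; order=[1,2]; indeg=(2,0,0,0,1,0,0,0)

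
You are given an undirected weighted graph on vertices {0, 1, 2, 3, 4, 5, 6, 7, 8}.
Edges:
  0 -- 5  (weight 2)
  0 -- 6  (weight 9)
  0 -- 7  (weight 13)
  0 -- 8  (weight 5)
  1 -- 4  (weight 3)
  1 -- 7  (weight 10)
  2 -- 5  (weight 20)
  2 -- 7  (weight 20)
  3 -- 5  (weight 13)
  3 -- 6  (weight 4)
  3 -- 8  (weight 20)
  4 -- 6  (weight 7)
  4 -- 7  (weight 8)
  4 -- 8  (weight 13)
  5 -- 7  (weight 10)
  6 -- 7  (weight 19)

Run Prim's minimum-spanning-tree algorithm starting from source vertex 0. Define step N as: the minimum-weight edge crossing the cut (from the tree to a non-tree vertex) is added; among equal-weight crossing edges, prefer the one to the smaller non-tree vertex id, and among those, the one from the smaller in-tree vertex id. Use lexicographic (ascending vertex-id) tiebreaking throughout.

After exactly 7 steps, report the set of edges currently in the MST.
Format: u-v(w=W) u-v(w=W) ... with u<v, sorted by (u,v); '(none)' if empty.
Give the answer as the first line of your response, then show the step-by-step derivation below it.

0-5(w=2) 0-6(w=9) 0-8(w=5) 1-4(w=3) 3-6(w=4) 4-6(w=7) 4-7(w=8)

step 1: add edge 0-5 (w=2); MST = {0-5(w=2)}
step 2: add edge 0-8 (w=5); MST = {0-5(w=2) 0-8(w=5)}
step 3: add edge 0-6 (w=9); MST = {0-5(w=2) 0-6(w=9) 0-8(w=5)}
step 4: add edge 3-6 (w=4); MST = {0-5(w=2) 0-6(w=9) 0-8(w=5) 3-6(w=4)}
step 5: add edge 4-6 (w=7); MST = {0-5(w=2) 0-6(w=9) 0-8(w=5) 3-6(w=4) 4-6(w=7)}
step 6: add edge 1-4 (w=3); MST = {0-5(w=2) 0-6(w=9) 0-8(w=5) 1-4(w=3) 3-6(w=4) 4-6(w=7)}
step 7: add edge 4-7 (w=8); MST = {0-5(w=2) 0-6(w=9) 0-8(w=5) 1-4(w=3) 3-6(w=4) 4-6(w=7) 4-7(w=8)}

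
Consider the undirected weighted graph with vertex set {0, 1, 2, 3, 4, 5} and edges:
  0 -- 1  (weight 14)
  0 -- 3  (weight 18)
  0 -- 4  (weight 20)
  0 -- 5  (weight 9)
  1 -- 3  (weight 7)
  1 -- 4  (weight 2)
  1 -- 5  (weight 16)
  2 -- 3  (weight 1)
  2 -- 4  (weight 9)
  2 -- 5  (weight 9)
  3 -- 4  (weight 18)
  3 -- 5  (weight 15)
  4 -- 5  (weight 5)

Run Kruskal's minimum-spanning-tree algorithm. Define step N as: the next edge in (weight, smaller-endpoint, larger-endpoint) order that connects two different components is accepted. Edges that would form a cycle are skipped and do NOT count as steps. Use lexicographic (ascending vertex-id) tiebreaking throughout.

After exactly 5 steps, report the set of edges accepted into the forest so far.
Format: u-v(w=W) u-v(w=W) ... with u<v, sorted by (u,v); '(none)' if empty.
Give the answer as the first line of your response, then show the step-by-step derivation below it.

0-5(w=9) 1-3(w=7) 1-4(w=2) 2-3(w=1) 4-5(w=5)

step 1: add edge 2-3 (w=1); MST = {2-3(w=1)}
step 2: add edge 1-4 (w=2); MST = {1-4(w=2) 2-3(w=1)}
step 3: add edge 4-5 (w=5); MST = {1-4(w=2) 2-3(w=1) 4-5(w=5)}
step 4: add edge 1-3 (w=7); MST = {1-3(w=7) 1-4(w=2) 2-3(w=1) 4-5(w=5)}
step 5: add edge 0-5 (w=9); MST = {0-5(w=9) 1-3(w=7) 1-4(w=2) 2-3(w=1) 4-5(w=5)}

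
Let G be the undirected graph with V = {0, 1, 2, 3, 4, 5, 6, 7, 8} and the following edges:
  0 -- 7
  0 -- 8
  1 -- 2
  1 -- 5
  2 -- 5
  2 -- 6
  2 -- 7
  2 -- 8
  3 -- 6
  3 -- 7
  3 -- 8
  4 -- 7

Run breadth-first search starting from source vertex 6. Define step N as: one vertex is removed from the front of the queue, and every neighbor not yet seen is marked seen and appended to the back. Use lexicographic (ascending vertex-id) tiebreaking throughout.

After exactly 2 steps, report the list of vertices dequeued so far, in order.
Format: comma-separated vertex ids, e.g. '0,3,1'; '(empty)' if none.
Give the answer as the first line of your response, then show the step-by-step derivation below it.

6,2

step 1: dequeue 6; queue=[2,3]; order=6
step 2: dequeue 2; queue=[3,1,5,7,8]; order=6,2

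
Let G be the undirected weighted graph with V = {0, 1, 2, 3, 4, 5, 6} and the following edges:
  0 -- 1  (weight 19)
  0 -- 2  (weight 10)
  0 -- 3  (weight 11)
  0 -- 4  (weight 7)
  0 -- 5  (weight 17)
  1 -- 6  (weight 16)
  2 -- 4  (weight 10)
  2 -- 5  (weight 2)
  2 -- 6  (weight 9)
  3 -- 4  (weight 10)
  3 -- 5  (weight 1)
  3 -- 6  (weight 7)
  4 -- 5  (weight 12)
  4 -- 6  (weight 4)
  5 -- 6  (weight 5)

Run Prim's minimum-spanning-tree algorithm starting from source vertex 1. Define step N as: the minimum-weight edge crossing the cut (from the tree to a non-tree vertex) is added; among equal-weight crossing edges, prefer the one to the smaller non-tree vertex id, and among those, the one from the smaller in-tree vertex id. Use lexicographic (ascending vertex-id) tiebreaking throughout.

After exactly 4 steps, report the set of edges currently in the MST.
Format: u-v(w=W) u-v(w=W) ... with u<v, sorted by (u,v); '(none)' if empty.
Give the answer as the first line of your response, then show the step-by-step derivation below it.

1-6(w=16) 3-5(w=1) 4-6(w=4) 5-6(w=5)

step 1: add edge 1-6 (w=16); MST = {1-6(w=16)}
step 2: add edge 4-6 (w=4); MST = {1-6(w=16) 4-6(w=4)}
step 3: add edge 5-6 (w=5); MST = {1-6(w=16) 4-6(w=4) 5-6(w=5)}
step 4: add edge 3-5 (w=1); MST = {1-6(w=16) 3-5(w=1) 4-6(w=4) 5-6(w=5)}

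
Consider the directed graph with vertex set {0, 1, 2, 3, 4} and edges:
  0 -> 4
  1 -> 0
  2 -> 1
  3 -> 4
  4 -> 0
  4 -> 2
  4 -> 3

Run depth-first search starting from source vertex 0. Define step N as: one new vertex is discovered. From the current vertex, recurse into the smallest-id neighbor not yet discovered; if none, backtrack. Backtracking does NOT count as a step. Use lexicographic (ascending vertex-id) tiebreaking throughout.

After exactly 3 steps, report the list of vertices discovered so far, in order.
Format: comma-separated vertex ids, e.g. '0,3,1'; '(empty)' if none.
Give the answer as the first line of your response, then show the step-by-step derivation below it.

0,4,2

step 1: discover 0; path=0; order=0
step 2: discover 4; path=0>4; order=0,4
step 3: discover 2; path=0>4>2; order=0,4,2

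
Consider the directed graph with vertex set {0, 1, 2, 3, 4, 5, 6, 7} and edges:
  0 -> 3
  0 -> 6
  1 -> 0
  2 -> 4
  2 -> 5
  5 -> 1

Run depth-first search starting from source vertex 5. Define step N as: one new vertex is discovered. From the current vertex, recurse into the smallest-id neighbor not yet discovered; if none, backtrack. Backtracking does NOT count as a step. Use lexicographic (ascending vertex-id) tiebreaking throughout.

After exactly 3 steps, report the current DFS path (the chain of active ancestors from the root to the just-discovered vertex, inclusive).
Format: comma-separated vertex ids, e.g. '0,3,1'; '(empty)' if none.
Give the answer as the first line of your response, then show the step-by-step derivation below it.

5,1,0

step 1: discover 5; path=5; order=5
step 2: discover 1; path=5>1; order=5,1
step 3: discover 0; path=5>1>0; order=5,1,0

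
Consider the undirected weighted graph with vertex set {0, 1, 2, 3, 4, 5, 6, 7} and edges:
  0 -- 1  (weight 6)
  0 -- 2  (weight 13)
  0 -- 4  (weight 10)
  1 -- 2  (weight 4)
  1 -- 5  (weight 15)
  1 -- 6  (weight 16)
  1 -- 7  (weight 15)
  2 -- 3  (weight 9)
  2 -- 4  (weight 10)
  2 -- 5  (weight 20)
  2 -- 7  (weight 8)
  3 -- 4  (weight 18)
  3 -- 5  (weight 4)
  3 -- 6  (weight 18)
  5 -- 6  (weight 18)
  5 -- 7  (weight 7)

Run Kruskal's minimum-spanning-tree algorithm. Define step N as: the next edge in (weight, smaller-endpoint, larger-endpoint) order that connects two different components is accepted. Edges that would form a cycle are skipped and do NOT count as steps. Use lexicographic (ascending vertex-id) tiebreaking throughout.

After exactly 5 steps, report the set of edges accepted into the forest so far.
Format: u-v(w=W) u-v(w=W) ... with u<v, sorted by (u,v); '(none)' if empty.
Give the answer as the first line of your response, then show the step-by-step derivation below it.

0-1(w=6) 1-2(w=4) 2-7(w=8) 3-5(w=4) 5-7(w=7)

step 1: add edge 1-2 (w=4); MST = {1-2(w=4)}
step 2: add edge 3-5 (w=4); MST = {1-2(w=4) 3-5(w=4)}
step 3: add edge 0-1 (w=6); MST = {0-1(w=6) 1-2(w=4) 3-5(w=4)}
step 4: add edge 5-7 (w=7); MST = {0-1(w=6) 1-2(w=4) 3-5(w=4) 5-7(w=7)}
step 5: add edge 2-7 (w=8); MST = {0-1(w=6) 1-2(w=4) 2-7(w=8) 3-5(w=4) 5-7(w=7)}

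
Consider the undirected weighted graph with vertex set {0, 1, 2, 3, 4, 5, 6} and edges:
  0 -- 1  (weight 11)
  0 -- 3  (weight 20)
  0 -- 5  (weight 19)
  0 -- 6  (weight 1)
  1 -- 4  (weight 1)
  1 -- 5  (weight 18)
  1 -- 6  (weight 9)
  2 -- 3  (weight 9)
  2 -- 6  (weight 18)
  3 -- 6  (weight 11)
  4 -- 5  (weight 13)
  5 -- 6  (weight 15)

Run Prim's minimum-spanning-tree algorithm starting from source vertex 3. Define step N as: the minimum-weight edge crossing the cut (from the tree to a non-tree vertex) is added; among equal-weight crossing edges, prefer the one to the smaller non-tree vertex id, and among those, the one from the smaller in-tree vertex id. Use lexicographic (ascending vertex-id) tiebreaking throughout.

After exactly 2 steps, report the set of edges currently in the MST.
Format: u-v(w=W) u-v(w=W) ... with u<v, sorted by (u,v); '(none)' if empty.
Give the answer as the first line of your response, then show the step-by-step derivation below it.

2-3(w=9) 3-6(w=11)

step 1: add edge 2-3 (w=9); MST = {2-3(w=9)}
step 2: add edge 3-6 (w=11); MST = {2-3(w=9) 3-6(w=11)}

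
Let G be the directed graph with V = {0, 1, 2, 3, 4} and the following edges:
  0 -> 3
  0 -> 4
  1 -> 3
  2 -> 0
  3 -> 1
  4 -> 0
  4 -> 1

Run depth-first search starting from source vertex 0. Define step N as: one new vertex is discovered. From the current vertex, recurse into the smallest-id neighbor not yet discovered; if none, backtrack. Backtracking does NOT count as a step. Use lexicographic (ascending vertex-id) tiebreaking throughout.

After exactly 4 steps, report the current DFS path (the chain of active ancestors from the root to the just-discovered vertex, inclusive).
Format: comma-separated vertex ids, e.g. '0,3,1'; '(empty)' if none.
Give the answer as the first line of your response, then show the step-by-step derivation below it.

0,4

step 1: discover 0; path=0; order=0
step 2: discover 3; path=0>3; order=0,3
step 3: discover 1; path=0>3>1; order=0,3,1
step 4: discover 4; path=0>4; order=0,3,1,4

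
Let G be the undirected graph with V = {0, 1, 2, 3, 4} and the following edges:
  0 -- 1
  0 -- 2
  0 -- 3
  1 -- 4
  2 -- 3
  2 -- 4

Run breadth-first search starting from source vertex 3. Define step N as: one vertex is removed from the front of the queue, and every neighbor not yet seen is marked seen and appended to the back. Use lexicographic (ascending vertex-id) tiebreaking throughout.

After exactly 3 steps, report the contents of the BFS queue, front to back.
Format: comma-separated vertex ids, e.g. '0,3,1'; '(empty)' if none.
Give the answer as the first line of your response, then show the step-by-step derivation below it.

1,4

step 1: dequeue 3; queue=[0,2]; order=3
step 2: dequeue 0; queue=[2,1]; order=3,0
step 3: dequeue 2; queue=[1,4]; order=3,0,2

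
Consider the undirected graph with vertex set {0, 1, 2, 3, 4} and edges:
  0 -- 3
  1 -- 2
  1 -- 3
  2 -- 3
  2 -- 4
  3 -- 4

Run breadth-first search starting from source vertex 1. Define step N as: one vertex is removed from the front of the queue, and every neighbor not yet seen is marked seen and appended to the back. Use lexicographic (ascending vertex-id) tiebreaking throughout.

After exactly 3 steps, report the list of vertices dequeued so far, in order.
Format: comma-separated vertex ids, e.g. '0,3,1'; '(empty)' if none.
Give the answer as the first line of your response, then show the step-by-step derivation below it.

1,2,3

step 1: dequeue 1; queue=[2,3]; order=1
step 2: dequeue 2; queue=[3,4]; order=1,2
step 3: dequeue 3; queue=[4,0]; order=1,2,3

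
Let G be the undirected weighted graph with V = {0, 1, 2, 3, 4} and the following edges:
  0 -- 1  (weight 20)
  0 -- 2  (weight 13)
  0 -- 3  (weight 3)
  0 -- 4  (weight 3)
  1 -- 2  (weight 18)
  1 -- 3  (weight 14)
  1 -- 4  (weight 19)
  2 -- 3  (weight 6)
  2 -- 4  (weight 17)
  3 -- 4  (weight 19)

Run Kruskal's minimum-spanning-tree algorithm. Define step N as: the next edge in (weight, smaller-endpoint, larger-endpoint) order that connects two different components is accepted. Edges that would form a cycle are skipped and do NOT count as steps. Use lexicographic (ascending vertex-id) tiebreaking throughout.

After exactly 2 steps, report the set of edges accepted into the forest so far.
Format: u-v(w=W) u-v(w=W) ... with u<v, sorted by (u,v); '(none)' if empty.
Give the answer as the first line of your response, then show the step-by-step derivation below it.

0-3(w=3) 0-4(w=3)

step 1: add edge 0-3 (w=3); MST = {0-3(w=3)}
step 2: add edge 0-4 (w=3); MST = {0-3(w=3) 0-4(w=3)}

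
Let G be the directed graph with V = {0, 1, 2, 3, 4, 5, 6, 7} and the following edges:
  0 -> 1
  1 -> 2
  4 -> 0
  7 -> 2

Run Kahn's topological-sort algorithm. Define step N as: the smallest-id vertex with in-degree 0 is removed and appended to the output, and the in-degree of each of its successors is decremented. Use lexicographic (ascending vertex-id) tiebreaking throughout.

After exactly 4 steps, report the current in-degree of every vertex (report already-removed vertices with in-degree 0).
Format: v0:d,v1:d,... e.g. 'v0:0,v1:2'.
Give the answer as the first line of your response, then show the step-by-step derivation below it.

v0:0,v1:0,v2:1,v3:0,v4:0,v5:0,v6:0,v7:0

step 1: output 3; order=[3]; indeg=(1,1,2,0,0,0,0,0)
step 2: output 4; order=[3,4]; indeg=(0,1,2,0,0,0,0,0)
step 3: output 0; order=[3,4,0]; indeg=(0,0,2,0,0,0,0,0)
step 4: output 1; order=[3,4,0,1]; indeg=(0,0,1,0,0,0,0,0)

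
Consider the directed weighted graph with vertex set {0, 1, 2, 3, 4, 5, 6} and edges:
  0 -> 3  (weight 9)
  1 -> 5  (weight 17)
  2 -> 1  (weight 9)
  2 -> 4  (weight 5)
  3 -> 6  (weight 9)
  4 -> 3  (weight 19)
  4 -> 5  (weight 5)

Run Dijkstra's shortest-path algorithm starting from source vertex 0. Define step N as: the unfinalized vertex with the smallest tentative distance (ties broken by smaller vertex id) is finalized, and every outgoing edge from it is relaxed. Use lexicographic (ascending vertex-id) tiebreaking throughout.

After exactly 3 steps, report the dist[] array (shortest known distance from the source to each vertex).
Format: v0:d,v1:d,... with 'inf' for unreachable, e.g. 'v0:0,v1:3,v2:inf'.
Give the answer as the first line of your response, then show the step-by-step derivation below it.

v0:0,v1:inf,v2:inf,v3:9,v4:inf,v5:inf,v6:18

step 1: dist = v0:0,v1:inf,v2:inf,v3:9,v4:inf,v5:inf,v6:inf
step 2: dist = v0:0,v1:inf,v2:inf,v3:9,v4:inf,v5:inf,v6:18
step 3: dist = v0:0,v1:inf,v2:inf,v3:9,v4:inf,v5:inf,v6:18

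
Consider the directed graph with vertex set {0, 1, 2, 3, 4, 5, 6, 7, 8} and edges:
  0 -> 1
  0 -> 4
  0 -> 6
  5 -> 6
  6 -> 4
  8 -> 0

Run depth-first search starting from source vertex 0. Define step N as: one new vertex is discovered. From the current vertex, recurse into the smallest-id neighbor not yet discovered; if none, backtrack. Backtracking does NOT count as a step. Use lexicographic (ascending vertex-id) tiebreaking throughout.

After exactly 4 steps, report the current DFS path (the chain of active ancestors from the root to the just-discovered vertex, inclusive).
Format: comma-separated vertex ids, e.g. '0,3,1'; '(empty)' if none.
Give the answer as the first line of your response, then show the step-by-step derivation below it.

0,6

step 1: discover 0; path=0; order=0
step 2: discover 1; path=0>1; order=0,1
step 3: discover 4; path=0>4; order=0,1,4
step 4: discover 6; path=0>6; order=0,1,4,6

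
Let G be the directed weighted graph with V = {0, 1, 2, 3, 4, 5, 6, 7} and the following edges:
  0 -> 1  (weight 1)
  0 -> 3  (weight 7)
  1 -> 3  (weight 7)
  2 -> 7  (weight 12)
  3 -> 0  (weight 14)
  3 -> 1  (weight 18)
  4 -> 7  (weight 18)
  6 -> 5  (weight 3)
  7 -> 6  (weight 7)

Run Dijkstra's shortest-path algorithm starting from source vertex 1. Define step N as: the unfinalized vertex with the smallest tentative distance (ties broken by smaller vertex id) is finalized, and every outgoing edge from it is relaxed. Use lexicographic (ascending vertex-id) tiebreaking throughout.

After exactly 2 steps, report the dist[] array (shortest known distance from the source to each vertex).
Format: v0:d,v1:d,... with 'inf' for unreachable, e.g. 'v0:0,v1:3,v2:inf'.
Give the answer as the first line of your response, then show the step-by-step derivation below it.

v0:21,v1:0,v2:inf,v3:7,v4:inf,v5:inf,v6:inf,v7:inf

step 1: dist = v0:inf,v1:0,v2:inf,v3:7,v4:inf,v5:inf,v6:inf,v7:inf
step 2: dist = v0:21,v1:0,v2:inf,v3:7,v4:inf,v5:inf,v6:inf,v7:inf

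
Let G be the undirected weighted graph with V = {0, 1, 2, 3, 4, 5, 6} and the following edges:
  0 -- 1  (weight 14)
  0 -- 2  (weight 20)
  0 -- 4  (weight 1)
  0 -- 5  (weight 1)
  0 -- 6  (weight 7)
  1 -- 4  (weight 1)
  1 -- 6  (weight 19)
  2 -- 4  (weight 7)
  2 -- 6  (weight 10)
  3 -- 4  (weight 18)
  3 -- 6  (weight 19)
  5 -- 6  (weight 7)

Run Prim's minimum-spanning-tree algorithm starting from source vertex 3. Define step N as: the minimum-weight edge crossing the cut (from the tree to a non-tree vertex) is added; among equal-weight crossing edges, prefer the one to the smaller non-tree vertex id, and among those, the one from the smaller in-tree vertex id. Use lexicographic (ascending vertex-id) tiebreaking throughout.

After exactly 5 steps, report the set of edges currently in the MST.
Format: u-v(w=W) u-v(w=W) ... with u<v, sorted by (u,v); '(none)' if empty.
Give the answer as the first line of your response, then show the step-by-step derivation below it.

0-4(w=1) 0-5(w=1) 1-4(w=1) 2-4(w=7) 3-4(w=18)

step 1: add edge 3-4 (w=18); MST = {3-4(w=18)}
step 2: add edge 0-4 (w=1); MST = {0-4(w=1) 3-4(w=18)}
step 3: add edge 1-4 (w=1); MST = {0-4(w=1) 1-4(w=1) 3-4(w=18)}
step 4: add edge 0-5 (w=1); MST = {0-4(w=1) 0-5(w=1) 1-4(w=1) 3-4(w=18)}
step 5: add edge 2-4 (w=7); MST = {0-4(w=1) 0-5(w=1) 1-4(w=1) 2-4(w=7) 3-4(w=18)}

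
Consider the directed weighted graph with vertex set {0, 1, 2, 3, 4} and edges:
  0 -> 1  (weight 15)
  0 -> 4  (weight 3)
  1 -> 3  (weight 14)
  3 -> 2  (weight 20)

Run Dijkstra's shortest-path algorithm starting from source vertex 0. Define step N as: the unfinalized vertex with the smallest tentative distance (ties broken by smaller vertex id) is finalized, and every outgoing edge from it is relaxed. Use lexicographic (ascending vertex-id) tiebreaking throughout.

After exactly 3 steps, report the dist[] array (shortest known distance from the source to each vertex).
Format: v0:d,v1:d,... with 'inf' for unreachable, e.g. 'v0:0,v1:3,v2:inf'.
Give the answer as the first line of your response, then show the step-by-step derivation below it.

v0:0,v1:15,v2:inf,v3:29,v4:3

step 1: dist = v0:0,v1:15,v2:inf,v3:inf,v4:3
step 2: dist = v0:0,v1:15,v2:inf,v3:inf,v4:3
step 3: dist = v0:0,v1:15,v2:inf,v3:29,v4:3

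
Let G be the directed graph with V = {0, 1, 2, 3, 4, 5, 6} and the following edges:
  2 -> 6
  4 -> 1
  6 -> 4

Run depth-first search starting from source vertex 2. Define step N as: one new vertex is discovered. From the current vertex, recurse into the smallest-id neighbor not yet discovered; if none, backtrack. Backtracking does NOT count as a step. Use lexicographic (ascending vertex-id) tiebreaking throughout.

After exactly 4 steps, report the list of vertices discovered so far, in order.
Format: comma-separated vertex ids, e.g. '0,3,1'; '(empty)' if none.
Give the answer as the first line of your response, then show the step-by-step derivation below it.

2,6,4,1

step 1: discover 2; path=2; order=2
step 2: discover 6; path=2>6; order=2,6
step 3: discover 4; path=2>6>4; order=2,6,4
step 4: discover 1; path=2>6>4>1; order=2,6,4,1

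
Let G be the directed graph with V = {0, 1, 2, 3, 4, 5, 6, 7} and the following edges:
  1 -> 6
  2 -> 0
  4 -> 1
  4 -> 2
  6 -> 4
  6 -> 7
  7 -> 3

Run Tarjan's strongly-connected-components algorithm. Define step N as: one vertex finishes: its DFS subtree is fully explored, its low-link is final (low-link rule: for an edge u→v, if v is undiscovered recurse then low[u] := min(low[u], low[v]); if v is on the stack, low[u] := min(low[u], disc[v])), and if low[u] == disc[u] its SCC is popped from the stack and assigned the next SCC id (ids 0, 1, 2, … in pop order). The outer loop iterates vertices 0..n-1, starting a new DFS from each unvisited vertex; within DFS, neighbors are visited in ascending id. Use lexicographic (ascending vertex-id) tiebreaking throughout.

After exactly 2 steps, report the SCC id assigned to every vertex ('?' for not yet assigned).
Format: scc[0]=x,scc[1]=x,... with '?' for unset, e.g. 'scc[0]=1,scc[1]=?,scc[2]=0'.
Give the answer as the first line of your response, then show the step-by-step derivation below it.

scc[0]=0,scc[1]=?,scc[2]=1,scc[3]=?,scc[4]=?,scc[5]=?,scc[6]=?,scc[7]=?

step 1: low=(low[0]=0,low[1]=?,low[2]=?,low[3]=?,low[4]=?,low[5]=?,low[6]=?,low[7]=?); scc=(scc[0]=0,scc[1]=?,scc[2]=?,scc[3]=?,scc[4]=?,scc[5]=?,scc[6]=?,scc[7]=?)
step 2: low=(low[0]=0,low[1]=1,low[2]=4,low[3]=?,low[4]=1,low[5]=?,low[6]=2,low[7]=?); scc=(scc[0]=0,scc[1]=?,scc[2]=1,scc[3]=?,scc[4]=?,scc[5]=?,scc[6]=?,scc[7]=?)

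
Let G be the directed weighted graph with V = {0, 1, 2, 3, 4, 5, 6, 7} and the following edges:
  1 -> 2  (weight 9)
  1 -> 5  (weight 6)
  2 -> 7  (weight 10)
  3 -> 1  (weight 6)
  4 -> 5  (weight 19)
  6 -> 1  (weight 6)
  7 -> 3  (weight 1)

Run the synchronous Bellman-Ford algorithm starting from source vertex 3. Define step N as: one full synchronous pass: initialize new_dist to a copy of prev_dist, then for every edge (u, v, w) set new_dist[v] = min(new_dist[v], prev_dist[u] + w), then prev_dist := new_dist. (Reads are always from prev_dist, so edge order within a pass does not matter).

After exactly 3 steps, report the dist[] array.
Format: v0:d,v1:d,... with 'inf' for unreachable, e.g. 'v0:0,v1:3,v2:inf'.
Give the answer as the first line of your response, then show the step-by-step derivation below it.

v0:inf,v1:6,v2:15,v3:0,v4:inf,v5:12,v6:inf,v7:25

step 1: dist = v0:inf,v1:6,v2:inf,v3:0,v4:inf,v5:inf,v6:inf,v7:inf
step 2: dist = v0:inf,v1:6,v2:15,v3:0,v4:inf,v5:12,v6:inf,v7:inf
step 3: dist = v0:inf,v1:6,v2:15,v3:0,v4:inf,v5:12,v6:inf,v7:25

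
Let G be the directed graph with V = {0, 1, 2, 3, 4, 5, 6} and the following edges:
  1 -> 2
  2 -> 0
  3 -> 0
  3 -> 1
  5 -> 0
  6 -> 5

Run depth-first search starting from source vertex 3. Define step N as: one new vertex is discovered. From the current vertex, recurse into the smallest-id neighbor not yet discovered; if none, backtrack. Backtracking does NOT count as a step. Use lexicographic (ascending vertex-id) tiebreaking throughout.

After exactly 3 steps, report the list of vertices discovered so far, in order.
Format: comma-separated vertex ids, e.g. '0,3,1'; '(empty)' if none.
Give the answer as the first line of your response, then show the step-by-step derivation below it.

3,0,1

step 1: discover 3; path=3; order=3
step 2: discover 0; path=3>0; order=3,0
step 3: discover 1; path=3>1; order=3,0,1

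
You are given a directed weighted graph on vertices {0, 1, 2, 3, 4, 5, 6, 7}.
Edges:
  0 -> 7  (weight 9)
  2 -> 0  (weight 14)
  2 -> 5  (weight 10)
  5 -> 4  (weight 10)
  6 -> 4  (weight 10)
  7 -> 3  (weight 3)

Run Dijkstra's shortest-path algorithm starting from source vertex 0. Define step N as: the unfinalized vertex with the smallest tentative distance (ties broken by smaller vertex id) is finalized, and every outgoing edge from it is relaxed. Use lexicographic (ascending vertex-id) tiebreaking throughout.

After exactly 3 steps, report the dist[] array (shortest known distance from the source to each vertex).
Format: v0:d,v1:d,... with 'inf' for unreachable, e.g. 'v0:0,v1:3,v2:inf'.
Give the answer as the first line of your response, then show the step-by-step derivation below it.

v0:0,v1:inf,v2:inf,v3:12,v4:inf,v5:inf,v6:inf,v7:9

step 1: dist = v0:0,v1:inf,v2:inf,v3:inf,v4:inf,v5:inf,v6:inf,v7:9
step 2: dist = v0:0,v1:inf,v2:inf,v3:12,v4:inf,v5:inf,v6:inf,v7:9
step 3: dist = v0:0,v1:inf,v2:inf,v3:12,v4:inf,v5:inf,v6:inf,v7:9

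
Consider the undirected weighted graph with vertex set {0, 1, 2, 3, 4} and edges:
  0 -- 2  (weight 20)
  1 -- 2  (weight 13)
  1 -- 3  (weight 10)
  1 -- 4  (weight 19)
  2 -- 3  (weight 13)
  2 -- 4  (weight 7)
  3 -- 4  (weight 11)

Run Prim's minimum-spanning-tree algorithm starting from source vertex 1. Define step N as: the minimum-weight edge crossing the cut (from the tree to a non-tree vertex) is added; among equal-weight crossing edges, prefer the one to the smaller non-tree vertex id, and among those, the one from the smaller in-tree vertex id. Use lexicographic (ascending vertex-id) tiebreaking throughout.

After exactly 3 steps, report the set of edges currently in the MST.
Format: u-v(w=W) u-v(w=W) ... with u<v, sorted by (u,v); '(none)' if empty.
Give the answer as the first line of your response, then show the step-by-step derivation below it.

1-3(w=10) 2-4(w=7) 3-4(w=11)

step 1: add edge 1-3 (w=10); MST = {1-3(w=10)}
step 2: add edge 3-4 (w=11); MST = {1-3(w=10) 3-4(w=11)}
step 3: add edge 2-4 (w=7); MST = {1-3(w=10) 2-4(w=7) 3-4(w=11)}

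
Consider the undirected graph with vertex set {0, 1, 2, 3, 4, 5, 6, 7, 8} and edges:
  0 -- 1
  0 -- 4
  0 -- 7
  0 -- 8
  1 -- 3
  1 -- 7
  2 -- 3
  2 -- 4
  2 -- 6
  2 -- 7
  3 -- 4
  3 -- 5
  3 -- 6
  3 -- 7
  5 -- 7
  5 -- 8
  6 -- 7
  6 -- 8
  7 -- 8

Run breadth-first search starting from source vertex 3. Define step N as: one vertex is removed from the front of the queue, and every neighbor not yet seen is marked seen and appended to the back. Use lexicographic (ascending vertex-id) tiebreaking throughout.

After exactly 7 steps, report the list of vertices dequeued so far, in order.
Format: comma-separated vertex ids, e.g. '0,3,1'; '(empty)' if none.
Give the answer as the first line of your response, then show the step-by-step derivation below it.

3,1,2,4,5,6,7

step 1: dequeue 3; queue=[1,2,4,5,6,7]; order=3
step 2: dequeue 1; queue=[2,4,5,6,7,0]; order=3,1
step 3: dequeue 2; queue=[4,5,6,7,0]; order=3,1,2
step 4: dequeue 4; queue=[5,6,7,0]; order=3,1,2,4
step 5: dequeue 5; queue=[6,7,0,8]; order=3,1,2,4,5
step 6: dequeue 6; queue=[7,0,8]; order=3,1,2,4,5,6
step 7: dequeue 7; queue=[0,8]; order=3,1,2,4,5,6,7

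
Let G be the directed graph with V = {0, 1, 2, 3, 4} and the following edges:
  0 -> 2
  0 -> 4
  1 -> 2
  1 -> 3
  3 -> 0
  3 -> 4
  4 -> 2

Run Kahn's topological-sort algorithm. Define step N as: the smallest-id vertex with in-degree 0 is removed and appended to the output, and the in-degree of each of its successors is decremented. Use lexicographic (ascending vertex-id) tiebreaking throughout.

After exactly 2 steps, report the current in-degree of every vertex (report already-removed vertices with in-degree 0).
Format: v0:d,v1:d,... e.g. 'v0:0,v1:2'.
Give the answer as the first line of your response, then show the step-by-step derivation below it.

v0:0,v1:0,v2:2,v3:0,v4:1

step 1: output 1; order=[1]; indeg=(1,0,2,0,2)
step 2: output 3; order=[1,3]; indeg=(0,0,2,0,1)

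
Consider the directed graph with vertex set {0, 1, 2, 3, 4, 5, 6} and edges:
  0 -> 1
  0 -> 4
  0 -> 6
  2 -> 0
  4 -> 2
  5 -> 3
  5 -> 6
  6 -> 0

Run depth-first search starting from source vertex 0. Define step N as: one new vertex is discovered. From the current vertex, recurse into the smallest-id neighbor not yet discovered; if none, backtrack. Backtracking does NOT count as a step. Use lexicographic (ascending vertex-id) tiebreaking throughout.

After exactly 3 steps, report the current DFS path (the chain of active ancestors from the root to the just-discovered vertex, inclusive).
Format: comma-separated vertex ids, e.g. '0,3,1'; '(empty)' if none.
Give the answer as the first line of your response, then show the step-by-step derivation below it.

0,4

step 1: discover 0; path=0; order=0
step 2: discover 1; path=0>1; order=0,1
step 3: discover 4; path=0>4; order=0,1,4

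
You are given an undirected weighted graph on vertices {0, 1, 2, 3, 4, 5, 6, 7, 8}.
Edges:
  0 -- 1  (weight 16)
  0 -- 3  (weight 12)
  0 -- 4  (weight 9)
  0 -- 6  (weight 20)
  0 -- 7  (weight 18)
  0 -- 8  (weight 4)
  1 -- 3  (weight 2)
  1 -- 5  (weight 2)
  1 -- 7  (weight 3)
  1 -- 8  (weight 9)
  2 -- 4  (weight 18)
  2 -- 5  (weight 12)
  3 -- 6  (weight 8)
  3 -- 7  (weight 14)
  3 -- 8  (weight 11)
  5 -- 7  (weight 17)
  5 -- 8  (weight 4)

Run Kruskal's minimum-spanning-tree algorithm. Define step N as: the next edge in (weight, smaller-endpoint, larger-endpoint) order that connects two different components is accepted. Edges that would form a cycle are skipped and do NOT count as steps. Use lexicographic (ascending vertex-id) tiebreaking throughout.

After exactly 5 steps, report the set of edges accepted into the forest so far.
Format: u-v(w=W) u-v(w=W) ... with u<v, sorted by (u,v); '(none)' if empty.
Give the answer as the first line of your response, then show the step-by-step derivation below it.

0-8(w=4) 1-3(w=2) 1-5(w=2) 1-7(w=3) 5-8(w=4)

step 1: add edge 1-3 (w=2); MST = {1-3(w=2)}
step 2: add edge 1-5 (w=2); MST = {1-3(w=2) 1-5(w=2)}
step 3: add edge 1-7 (w=3); MST = {1-3(w=2) 1-5(w=2) 1-7(w=3)}
step 4: add edge 0-8 (w=4); MST = {0-8(w=4) 1-3(w=2) 1-5(w=2) 1-7(w=3)}
step 5: add edge 5-8 (w=4); MST = {0-8(w=4) 1-3(w=2) 1-5(w=2) 1-7(w=3) 5-8(w=4)}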